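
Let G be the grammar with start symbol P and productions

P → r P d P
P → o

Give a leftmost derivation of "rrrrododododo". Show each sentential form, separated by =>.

P => rPdP   [P → r P d P]
rPdP => rrPdPdP   [P → r P d P]
rrPdPdP => rrrPdPdPdP   [P → r P d P]
rrrPdPdPdP => rrrrPdPdPdPdP   [P → r P d P]
rrrrPdPdPdPdP => rrrrodPdPdPdP   [P → o]
rrrrodPdPdPdP => rrrrododPdPdP   [P → o]
rrrrododPdPdP => rrrrodododPdP   [P → o]
rrrrodododPdP => rrrrododododP   [P → o]
rrrrododododP => rrrrododododo   [P → o]

P => rPdP => rrPdPdP => rrrPdPdPdP => rrrrPdPdPdPdP => rrrrodPdPdPdP => rrrrododPdPdP => rrrrodododPdP => rrrrododododP => rrrrododododo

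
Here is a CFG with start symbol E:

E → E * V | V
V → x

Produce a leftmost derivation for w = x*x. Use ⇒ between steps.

E ⇒ E*V ⇒ V*V ⇒ x*V ⇒ x*x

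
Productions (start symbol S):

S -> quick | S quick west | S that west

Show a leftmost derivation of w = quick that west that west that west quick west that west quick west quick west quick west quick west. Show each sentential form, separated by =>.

S => S quick west => S quick west quick west => S quick west quick west quick west => S quick west quick west quick west quick west => S that west quick west quick west quick west quick west => S quick west that west quick west quick west quick west quick west => S that west quick west that west quick west quick west quick west quick west => S that west that west quick west that west quick west quick west quick west quick west => S that west that west that west quick west that west quick west quick west quick west quick west => quick that west that west that west quick west that west quick west quick west quick west quick west

S => S quick west   [S -> S quick west]
S quick west => S quick west quick west   [S -> S quick west]
S quick west quick west => S quick west quick west quick west   [S -> S quick west]
S quick west quick west quick west => S quick west quick west quick west quick west   [S -> S quick west]
S quick west quick west quick west quick west => S that west quick west quick west quick west quick west   [S -> S that west]
S that west quick west quick west quick west quick west => S quick west that west quick west quick west quick west quick west   [S -> S quick west]
S quick west that west quick west quick west quick west quick west => S that west quick west that west quick west quick west quick west quick west   [S -> S that west]
S that west quick west that west quick west quick west quick west quick west => S that west that west quick west that west quick west quick west quick west quick west   [S -> S that west]
S that west that west quick west that west quick west quick west quick west quick west => S that west that west that west quick west that west quick west quick west quick west quick west   [S -> S that west]
S that west that west that west quick west that west quick west quick west quick west quick west => quick that west that west that west quick west that west quick west quick west quick west quick west   [S -> quick]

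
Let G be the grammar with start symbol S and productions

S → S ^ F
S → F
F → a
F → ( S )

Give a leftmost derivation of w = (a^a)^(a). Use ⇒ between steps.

S ⇒ S^F ⇒ F^F ⇒ (S)^F ⇒ (S^F)^F ⇒ (F^F)^F ⇒ (a^F)^F ⇒ (a^a)^F ⇒ (a^a)^(S) ⇒ (a^a)^(F) ⇒ (a^a)^(a)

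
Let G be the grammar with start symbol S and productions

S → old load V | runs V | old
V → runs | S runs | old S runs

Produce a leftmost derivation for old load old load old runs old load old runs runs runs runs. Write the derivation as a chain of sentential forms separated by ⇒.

S ⇒ old load V ⇒ old load S runs ⇒ old load old load V runs ⇒ old load old load old S runs runs ⇒ old load old load old runs V runs runs ⇒ old load old load old runs S runs runs runs ⇒ old load old load old runs old load V runs runs runs ⇒ old load old load old runs old load S runs runs runs runs ⇒ old load old load old runs old load old runs runs runs runs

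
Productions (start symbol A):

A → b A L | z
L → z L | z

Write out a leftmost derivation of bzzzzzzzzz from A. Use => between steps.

A => bAL   [A → b A L]
bAL => bzL   [A → z]
bzL => bzzL   [L → z L]
bzzL => bzzzL   [L → z L]
bzzzL => bzzzzL   [L → z L]
bzzzzL => bzzzzzL   [L → z L]
bzzzzzL => bzzzzzzL   [L → z L]
bzzzzzzL => bzzzzzzzL   [L → z L]
bzzzzzzzL => bzzzzzzzzL   [L → z L]
bzzzzzzzzL => bzzzzzzzzz   [L → z]

A => bAL => bzL => bzzL => bzzzL => bzzzzL => bzzzzzL => bzzzzzzL => bzzzzzzzL => bzzzzzzzzL => bzzzzzzzzz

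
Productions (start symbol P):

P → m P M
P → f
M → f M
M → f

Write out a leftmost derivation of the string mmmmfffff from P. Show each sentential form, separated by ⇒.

P ⇒ mPM   [P → m P M]
mPM ⇒ mmPMM   [P → m P M]
mmPMM ⇒ mmmPMMM   [P → m P M]
mmmPMMM ⇒ mmmmPMMMM   [P → m P M]
mmmmPMMMM ⇒ mmmmfMMMM   [P → f]
mmmmfMMMM ⇒ mmmmffMMM   [M → f]
mmmmffMMM ⇒ mmmmfffMM   [M → f]
mmmmfffMM ⇒ mmmmffffM   [M → f]
mmmmffffM ⇒ mmmmfffff   [M → f]

P ⇒ mPM ⇒ mmPMM ⇒ mmmPMMM ⇒ mmmmPMMMM ⇒ mmmmfMMMM ⇒ mmmmffMMM ⇒ mmmmfffMM ⇒ mmmmffffM ⇒ mmmmfffff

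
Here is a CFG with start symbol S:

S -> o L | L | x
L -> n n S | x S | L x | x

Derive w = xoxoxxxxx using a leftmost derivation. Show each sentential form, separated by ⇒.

S ⇒ L   [S -> L]
L ⇒ Lx   [L -> L x]
Lx ⇒ xSx   [L -> x S]
xSx ⇒ xoLx   [S -> o L]
xoLx ⇒ xoxSx   [L -> x S]
xoxSx ⇒ xoxoLx   [S -> o L]
xoxoLx ⇒ xoxoLxx   [L -> L x]
xoxoLxx ⇒ xoxoLxxx   [L -> L x]
xoxoLxxx ⇒ xoxoxSxxx   [L -> x S]
xoxoxSxxx ⇒ xoxoxxxxx   [S -> x]

S⇒L⇒Lx⇒xSx⇒xoLx⇒xoxSx⇒xoxoLx⇒xoxoLxx⇒xoxoLxxx⇒xoxoxSxxx⇒xoxoxxxxx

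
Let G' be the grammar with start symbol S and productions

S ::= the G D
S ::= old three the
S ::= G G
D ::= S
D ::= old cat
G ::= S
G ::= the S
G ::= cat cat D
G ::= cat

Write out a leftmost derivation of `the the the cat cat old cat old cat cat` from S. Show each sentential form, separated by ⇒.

S ⇒ G G ⇒ S G ⇒ the G D G ⇒ the the S D G ⇒ the the the G D D G ⇒ the the the S D D G ⇒ the the the G G D D G ⇒ the the the cat G D D G ⇒ the the the cat cat D D G ⇒ the the the cat cat old cat D G ⇒ the the the cat cat old cat old cat G ⇒ the the the cat cat old cat old cat cat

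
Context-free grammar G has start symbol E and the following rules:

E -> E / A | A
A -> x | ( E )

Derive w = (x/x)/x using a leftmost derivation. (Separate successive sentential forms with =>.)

E => E/A   [E -> E / A]
E/A => A/A   [E -> A]
A/A => (E)/A   [A -> ( E )]
(E)/A => (E/A)/A   [E -> E / A]
(E/A)/A => (A/A)/A   [E -> A]
(A/A)/A => (x/A)/A   [A -> x]
(x/A)/A => (x/x)/A   [A -> x]
(x/x)/A => (x/x)/x   [A -> x]

E => E/A => A/A => (E)/A => (E/A)/A => (A/A)/A => (x/A)/A => (x/x)/A => (x/x)/x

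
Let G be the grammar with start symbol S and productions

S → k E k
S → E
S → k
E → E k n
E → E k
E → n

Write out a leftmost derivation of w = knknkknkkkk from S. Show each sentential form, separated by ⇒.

S ⇒ kEk ⇒ kEkk ⇒ kEkkk ⇒ kEkkkk ⇒ kEknkkkk ⇒ kEkknkkkk ⇒ kEknkknkkkk ⇒ knknkknkkkk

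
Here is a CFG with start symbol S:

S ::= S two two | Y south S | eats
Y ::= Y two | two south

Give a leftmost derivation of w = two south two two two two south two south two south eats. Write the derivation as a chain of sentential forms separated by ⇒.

S ⇒ Y south S ⇒ Y two south S ⇒ Y two two south S ⇒ Y two two two south S ⇒ Y two two two two south S ⇒ two south two two two two south S ⇒ two south two two two two south Y south S ⇒ two south two two two two south Y two south S ⇒ two south two two two two south two south two south S ⇒ two south two two two two south two south two south eats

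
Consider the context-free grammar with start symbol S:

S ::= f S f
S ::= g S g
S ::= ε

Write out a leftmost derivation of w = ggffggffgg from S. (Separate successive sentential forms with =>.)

S=>gSg=>ggSgg=>ggfSfgg=>ggffSffgg=>ggffgSgffgg=>ggffggffgg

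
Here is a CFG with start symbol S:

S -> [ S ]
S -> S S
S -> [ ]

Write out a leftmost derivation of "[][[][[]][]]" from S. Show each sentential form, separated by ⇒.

S ⇒ SS   [S -> S S]
SS ⇒ []S   [S -> [ ]]
[]S ⇒ [][S]   [S -> [ S ]]
[][S] ⇒ [][SS]   [S -> S S]
[][SS] ⇒ [][[]S]   [S -> [ ]]
[][[]S] ⇒ [][[]SS]   [S -> S S]
[][[]SS] ⇒ [][[][S]S]   [S -> [ S ]]
[][[][S]S] ⇒ [][[][[]]S]   [S -> [ ]]
[][[][[]]S] ⇒ [][[][[]][]]   [S -> [ ]]

S ⇒ SS ⇒ []S ⇒ [][S] ⇒ [][SS] ⇒ [][[]S] ⇒ [][[]SS] ⇒ [][[][S]S] ⇒ [][[][[]]S] ⇒ [][[][[]][]]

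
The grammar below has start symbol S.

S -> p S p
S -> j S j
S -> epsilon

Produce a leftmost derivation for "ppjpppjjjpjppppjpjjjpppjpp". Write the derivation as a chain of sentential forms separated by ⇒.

S ⇒ pSp   [S -> p S p]
pSp ⇒ ppSpp   [S -> p S p]
ppSpp ⇒ ppjSjpp   [S -> j S j]
ppjSjpp ⇒ ppjpSpjpp   [S -> p S p]
ppjpSpjpp ⇒ ppjppSppjpp   [S -> p S p]
ppjppSppjpp ⇒ ppjpppSpppjpp   [S -> p S p]
ppjpppSpppjpp ⇒ ppjpppjSjpppjpp   [S -> j S j]
ppjpppjSjpppjpp ⇒ ppjpppjjSjjpppjpp   [S -> j S j]
ppjpppjjSjjpppjpp ⇒ ppjpppjjjSjjjpppjpp   [S -> j S j]
ppjpppjjjSjjjpppjpp ⇒ ppjpppjjjpSpjjjpppjpp   [S -> p S p]
ppjpppjjjpSpjjjpppjpp ⇒ ppjpppjjjpjSjpjjjpppjpp   [S -> j S j]
ppjpppjjjpjSjpjjjpppjpp ⇒ ppjpppjjjpjpSpjpjjjpppjpp   [S -> p S p]
ppjpppjjjpjpSpjpjjjpppjpp ⇒ ppjpppjjjpjppSppjpjjjpppjpp   [S -> p S p]
ppjpppjjjpjppSppjpjjjpppjpp ⇒ ppjpppjjjpjppppjpjjjpppjpp   [S -> epsilon]

S ⇒ pSp ⇒ ppSpp ⇒ ppjSjpp ⇒ ppjpSpjpp ⇒ ppjppSppjpp ⇒ ppjpppSpppjpp ⇒ ppjpppjSjpppjpp ⇒ ppjpppjjSjjpppjpp ⇒ ppjpppjjjSjjjpppjpp ⇒ ppjpppjjjpSpjjjpppjpp ⇒ ppjpppjjjpjSjpjjjpppjpp ⇒ ppjpppjjjpjpSpjpjjjpppjpp ⇒ ppjpppjjjpjppSppjpjjjpppjpp ⇒ ppjpppjjjpjppppjpjjjpppjpp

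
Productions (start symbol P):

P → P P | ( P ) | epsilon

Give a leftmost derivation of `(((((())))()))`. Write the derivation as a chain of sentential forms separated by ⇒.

P ⇒ (P) ⇒ ((P)) ⇒ ((PP)) ⇒ ((PPP)) ⇒ (((P)PP)) ⇒ ((((P))PP)) ⇒ (((((P)))PP)) ⇒ ((((((P))))PP)) ⇒ (((((())))PP)) ⇒ (((((())))P)) ⇒ (((((())))(P))) ⇒ (((((())))()))

P ⇒ (P)   [P → ( P )]
(P) ⇒ ((P))   [P → ( P )]
((P)) ⇒ ((PP))   [P → P P]
((PP)) ⇒ ((PPP))   [P → P P]
((PPP)) ⇒ (((P)PP))   [P → ( P )]
(((P)PP)) ⇒ ((((P))PP))   [P → ( P )]
((((P))PP)) ⇒ (((((P)))PP))   [P → ( P )]
(((((P)))PP)) ⇒ ((((((P))))PP))   [P → ( P )]
((((((P))))PP)) ⇒ (((((())))PP))   [P → epsilon]
(((((())))PP)) ⇒ (((((())))P))   [P → epsilon]
(((((())))P)) ⇒ (((((())))(P)))   [P → ( P )]
(((((())))(P))) ⇒ (((((())))()))   [P → epsilon]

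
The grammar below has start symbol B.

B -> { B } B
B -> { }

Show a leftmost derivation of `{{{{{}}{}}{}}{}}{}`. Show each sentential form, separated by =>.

B => {B}B   [B -> { B } B]
{B}B => {{B}B}B   [B -> { B } B]
{{B}B}B => {{{B}B}B}B   [B -> { B } B]
{{{B}B}B}B => {{{{B}B}B}B}B   [B -> { B } B]
{{{{B}B}B}B}B => {{{{{}}B}B}B}B   [B -> { }]
{{{{{}}B}B}B}B => {{{{{}}{}}B}B}B   [B -> { }]
{{{{{}}{}}B}B}B => {{{{{}}{}}{}}B}B   [B -> { }]
{{{{{}}{}}{}}B}B => {{{{{}}{}}{}}{}}B   [B -> { }]
{{{{{}}{}}{}}{}}B => {{{{{}}{}}{}}{}}{}   [B -> { }]

B => {B}B => {{B}B}B => {{{B}B}B}B => {{{{B}B}B}B}B => {{{{{}}B}B}B}B => {{{{{}}{}}B}B}B => {{{{{}}{}}{}}B}B => {{{{{}}{}}{}}{}}B => {{{{{}}{}}{}}{}}{}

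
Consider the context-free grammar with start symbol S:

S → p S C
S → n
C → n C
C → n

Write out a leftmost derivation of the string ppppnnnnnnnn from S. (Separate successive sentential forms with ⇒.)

S ⇒ pSC   [S → p S C]
pSC ⇒ ppSCC   [S → p S C]
ppSCC ⇒ pppSCCC   [S → p S C]
pppSCCC ⇒ ppppSCCCC   [S → p S C]
ppppSCCCC ⇒ ppppnCCCC   [S → n]
ppppnCCCC ⇒ ppppnnCCC   [C → n]
ppppnnCCC ⇒ ppppnnnCCC   [C → n C]
ppppnnnCCC ⇒ ppppnnnnCCC   [C → n C]
ppppnnnnCCC ⇒ ppppnnnnnCCC   [C → n C]
ppppnnnnnCCC ⇒ ppppnnnnnnCC   [C → n]
ppppnnnnnnCC ⇒ ppppnnnnnnnC   [C → n]
ppppnnnnnnnC ⇒ ppppnnnnnnnn   [C → n]

S⇒pSC⇒ppSCC⇒pppSCCC⇒ppppSCCCC⇒ppppnCCCC⇒ppppnnCCC⇒ppppnnnCCC⇒ppppnnnnCCC⇒ppppnnnnnCCC⇒ppppnnnnnnCC⇒ppppnnnnnnnC⇒ppppnnnnnnnn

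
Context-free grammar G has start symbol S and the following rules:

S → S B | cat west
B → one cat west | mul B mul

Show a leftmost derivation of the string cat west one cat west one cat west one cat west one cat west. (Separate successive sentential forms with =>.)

S => S B => S B B => S B B B => S B B B B => cat west B B B B => cat west one cat west B B B => cat west one cat west one cat west B B => cat west one cat west one cat west one cat west B => cat west one cat west one cat west one cat west one cat west

S => S B   [S → S B]
S B => S B B   [S → S B]
S B B => S B B B   [S → S B]
S B B B => S B B B B   [S → S B]
S B B B B => cat west B B B B   [S → cat west]
cat west B B B B => cat west one cat west B B B   [B → one cat west]
cat west one cat west B B B => cat west one cat west one cat west B B   [B → one cat west]
cat west one cat west one cat west B B => cat west one cat west one cat west one cat west B   [B → one cat west]
cat west one cat west one cat west one cat west B => cat west one cat west one cat west one cat west one cat west   [B → one cat west]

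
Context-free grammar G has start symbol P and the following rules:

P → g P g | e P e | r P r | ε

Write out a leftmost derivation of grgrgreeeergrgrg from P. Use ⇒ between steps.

P ⇒ gPg   [P → g P g]
gPg ⇒ grPrg   [P → r P r]
grPrg ⇒ grgPgrg   [P → g P g]
grgPgrg ⇒ grgrPrgrg   [P → r P r]
grgrPrgrg ⇒ grgrgPgrgrg   [P → g P g]
grgrgPgrgrg ⇒ grgrgrPrgrgrg   [P → r P r]
grgrgrPrgrgrg ⇒ grgrgrePergrgrg   [P → e P e]
grgrgrePergrgrg ⇒ grgrgreePeergrgrg   [P → e P e]
grgrgreePeergrgrg ⇒ grgrgreeeergrgrg   [P → ε]

P⇒gPg⇒grPrg⇒grgPgrg⇒grgrPrgrg⇒grgrgPgrgrg⇒grgrgrPrgrgrg⇒grgrgrePergrgrg⇒grgrgreePeergrgrg⇒grgrgreeeergrgrg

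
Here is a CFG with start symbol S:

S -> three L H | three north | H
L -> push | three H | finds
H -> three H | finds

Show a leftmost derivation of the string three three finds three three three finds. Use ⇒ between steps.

S ⇒ three L H ⇒ three three H H ⇒ three three finds H ⇒ three three finds three H ⇒ three three finds three three H ⇒ three three finds three three three H ⇒ three three finds three three three finds

S ⇒ three L H   [S -> three L H]
three L H ⇒ three three H H   [L -> three H]
three three H H ⇒ three three finds H   [H -> finds]
three three finds H ⇒ three three finds three H   [H -> three H]
three three finds three H ⇒ three three finds three three H   [H -> three H]
three three finds three three H ⇒ three three finds three three three H   [H -> three H]
three three finds three three three H ⇒ three three finds three three three finds   [H -> finds]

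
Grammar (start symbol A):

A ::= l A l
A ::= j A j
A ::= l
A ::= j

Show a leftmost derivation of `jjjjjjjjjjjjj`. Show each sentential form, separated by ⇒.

A ⇒ jAj ⇒ jjAjj ⇒ jjjAjjj ⇒ jjjjAjjjj ⇒ jjjjjAjjjjj ⇒ jjjjjjAjjjjjj ⇒ jjjjjjjjjjjjj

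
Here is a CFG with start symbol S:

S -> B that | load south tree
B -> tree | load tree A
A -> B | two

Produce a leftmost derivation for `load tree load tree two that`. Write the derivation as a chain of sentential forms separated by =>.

S => B that   [S -> B that]
B that => load tree A that   [B -> load tree A]
load tree A that => load tree B that   [A -> B]
load tree B that => load tree load tree A that   [B -> load tree A]
load tree load tree A that => load tree load tree two that   [A -> two]

S => B that => load tree A that => load tree B that => load tree load tree A that => load tree load tree two that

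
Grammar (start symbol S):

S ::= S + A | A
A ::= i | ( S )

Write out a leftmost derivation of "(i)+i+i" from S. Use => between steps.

S=>S+A=>S+A+A=>A+A+A=>(S)+A+A=>(A)+A+A=>(i)+A+A=>(i)+i+A=>(i)+i+i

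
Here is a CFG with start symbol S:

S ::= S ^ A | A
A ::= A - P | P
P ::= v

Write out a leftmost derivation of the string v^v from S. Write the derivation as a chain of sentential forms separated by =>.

S => S^A   [S ::= S ^ A]
S^A => A^A   [S ::= A]
A^A => P^A   [A ::= P]
P^A => v^A   [P ::= v]
v^A => v^P   [A ::= P]
v^P => v^v   [P ::= v]

S => S^A => A^A => P^A => v^A => v^P => v^v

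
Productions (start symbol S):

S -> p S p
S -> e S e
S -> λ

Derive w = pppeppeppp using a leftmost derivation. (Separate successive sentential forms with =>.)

S => pSp => ppSpp => pppSppp => pppeSeppp => pppepSpeppp => pppeppeppp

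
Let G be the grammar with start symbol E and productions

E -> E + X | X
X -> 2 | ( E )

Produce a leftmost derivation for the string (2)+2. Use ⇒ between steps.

E ⇒ E+X ⇒ X+X ⇒ (E)+X ⇒ (X)+X ⇒ (2)+X ⇒ (2)+2

E ⇒ E+X   [E -> E + X]
E+X ⇒ X+X   [E -> X]
X+X ⇒ (E)+X   [X -> ( E )]
(E)+X ⇒ (X)+X   [E -> X]
(X)+X ⇒ (2)+X   [X -> 2]
(2)+X ⇒ (2)+2   [X -> 2]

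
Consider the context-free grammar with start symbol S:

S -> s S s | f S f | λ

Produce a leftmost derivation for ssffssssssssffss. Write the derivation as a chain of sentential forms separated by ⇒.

S ⇒ sSs   [S -> s S s]
sSs ⇒ ssSss   [S -> s S s]
ssSss ⇒ ssfSfss   [S -> f S f]
ssfSfss ⇒ ssffSffss   [S -> f S f]
ssffSffss ⇒ ssffsSsffss   [S -> s S s]
ssffsSsffss ⇒ ssffssSssffss   [S -> s S s]
ssffssSssffss ⇒ ssffsssSsssffss   [S -> s S s]
ssffsssSsssffss ⇒ ssffssssSssssffss   [S -> s S s]
ssffssssSssssffss ⇒ ssffssssssssffss   [S -> λ]

S ⇒ sSs ⇒ ssSss ⇒ ssfSfss ⇒ ssffSffss ⇒ ssffsSsffss ⇒ ssffssSssffss ⇒ ssffsssSsssffss ⇒ ssffssssSssssffss ⇒ ssffssssssssffss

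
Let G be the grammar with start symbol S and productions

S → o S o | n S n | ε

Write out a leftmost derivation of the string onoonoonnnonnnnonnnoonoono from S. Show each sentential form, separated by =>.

S => oSo   [S → o S o]
oSo => onSno   [S → n S n]
onSno => onoSono   [S → o S o]
onoSono => onooSoono   [S → o S o]
onooSoono => onoonSnoono   [S → n S n]
onoonSnoono => onoonoSonoono   [S → o S o]
onoonoSonoono => onoonooSoonoono   [S → o S o]
onoonooSoonoono => onoonoonSnoonoono   [S → n S n]
onoonoonSnoonoono => onoonoonnSnnoonoono   [S → n S n]
onoonoonnSnnoonoono => onoonoonnnSnnnoonoono   [S → n S n]
onoonoonnnSnnnoonoono => onoonoonnnoSonnnoonoono   [S → o S o]
onoonoonnnoSonnnoonoono => onoonoonnnonSnonnnoonoono   [S → n S n]
onoonoonnnonSnonnnoonoono => onoonoonnnonnSnnonnnoonoono   [S → n S n]
onoonoonnnonnSnnonnnoonoono => onoonoonnnonnnnonnnoonoono   [S → ε]

S=>oSo=>onSno=>onoSono=>onooSoono=>onoonSnoono=>onoonoSonoono=>onoonooSoonoono=>onoonoonSnoonoono=>onoonoonnSnnoonoono=>onoonoonnnSnnnoonoono=>onoonoonnnoSonnnoonoono=>onoonoonnnonSnonnnoonoono=>onoonoonnnonnSnnonnnoonoono=>onoonoonnnonnnnonnnoonoono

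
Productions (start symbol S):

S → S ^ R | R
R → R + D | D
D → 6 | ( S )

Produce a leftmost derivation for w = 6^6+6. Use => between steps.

S => S^R => R^R => D^R => 6^R => 6^R+D => 6^D+D => 6^6+D => 6^6+6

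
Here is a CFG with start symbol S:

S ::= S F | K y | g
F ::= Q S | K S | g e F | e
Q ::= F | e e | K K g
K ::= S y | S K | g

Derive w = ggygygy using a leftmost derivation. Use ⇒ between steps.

S ⇒ Ky   [S ::= K y]
Ky ⇒ SKy   [K ::= S K]
SKy ⇒ KyKy   [S ::= K y]
KyKy ⇒ SKyKy   [K ::= S K]
SKyKy ⇒ KyKyKy   [S ::= K y]
KyKyKy ⇒ SKyKyKy   [K ::= S K]
SKyKyKy ⇒ gKyKyKy   [S ::= g]
gKyKyKy ⇒ ggyKyKy   [K ::= g]
ggyKyKy ⇒ ggygyKy   [K ::= g]
ggygyKy ⇒ ggygygy   [K ::= g]

S ⇒ Ky ⇒ SKy ⇒ KyKy ⇒ SKyKy ⇒ KyKyKy ⇒ SKyKyKy ⇒ gKyKyKy ⇒ ggyKyKy ⇒ ggygyKy ⇒ ggygygy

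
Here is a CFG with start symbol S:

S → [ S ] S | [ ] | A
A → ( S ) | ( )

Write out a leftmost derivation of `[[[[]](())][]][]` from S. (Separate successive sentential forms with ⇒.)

S ⇒ [S]S   [S → [ S ] S]
[S]S ⇒ [[S]S]S   [S → [ S ] S]
[[S]S]S ⇒ [[[S]S]S]S   [S → [ S ] S]
[[[S]S]S]S ⇒ [[[[]]S]S]S   [S → [ ]]
[[[[]]S]S]S ⇒ [[[[]]A]S]S   [S → A]
[[[[]]A]S]S ⇒ [[[[]](S)]S]S   [A → ( S )]
[[[[]](S)]S]S ⇒ [[[[]](A)]S]S   [S → A]
[[[[]](A)]S]S ⇒ [[[[]](())]S]S   [A → ( )]
[[[[]](())]S]S ⇒ [[[[]](())][]]S   [S → [ ]]
[[[[]](())][]]S ⇒ [[[[]](())][]][]   [S → [ ]]

S ⇒ [S]S ⇒ [[S]S]S ⇒ [[[S]S]S]S ⇒ [[[[]]S]S]S ⇒ [[[[]]A]S]S ⇒ [[[[]](S)]S]S ⇒ [[[[]](A)]S]S ⇒ [[[[]](())]S]S ⇒ [[[[]](())][]]S ⇒ [[[[]](())][]][]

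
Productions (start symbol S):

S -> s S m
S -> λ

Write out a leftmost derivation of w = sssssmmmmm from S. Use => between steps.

S => sSm   [S -> s S m]
sSm => ssSmm   [S -> s S m]
ssSmm => sssSmmm   [S -> s S m]
sssSmmm => ssssSmmmm   [S -> s S m]
ssssSmmmm => sssssSmmmmm   [S -> s S m]
sssssSmmmmm => sssssmmmmm   [S -> λ]

S=>sSm=>ssSmm=>sssSmmm=>ssssSmmmm=>sssssSmmmmm=>sssssmmmmm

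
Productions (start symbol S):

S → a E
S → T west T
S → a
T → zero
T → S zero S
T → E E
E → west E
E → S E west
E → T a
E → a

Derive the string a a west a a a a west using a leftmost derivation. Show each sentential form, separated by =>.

S => a E   [S → a E]
a E => a S E west   [E → S E west]
a S E west => a a E E west   [S → a E]
a a E E west => a a T a E west   [E → T a]
a a T a E west => a a E E a E west   [T → E E]
a a E E a E west => a a west E E a E west   [E → west E]
a a west E E a E west => a a west a E a E west   [E → a]
a a west a E a E west => a a west a a a E west   [E → a]
a a west a a a E west => a a west a a a a west   [E → a]

S => a E => a S E west => a a E E west => a a T a E west => a a E E a E west => a a west E E a E west => a a west a E a E west => a a west a a a E west => a a west a a a a west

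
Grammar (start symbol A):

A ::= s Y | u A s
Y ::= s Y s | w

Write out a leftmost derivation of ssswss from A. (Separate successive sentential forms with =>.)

A => sY   [A ::= s Y]
sY => ssYs   [Y ::= s Y s]
ssYs => sssYss   [Y ::= s Y s]
sssYss => ssswss   [Y ::= w]

A=>sY=>ssYs=>sssYss=>ssswss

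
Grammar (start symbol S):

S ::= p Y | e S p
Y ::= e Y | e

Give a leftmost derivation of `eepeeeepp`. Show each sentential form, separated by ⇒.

S ⇒ eSp   [S ::= e S p]
eSp ⇒ eeSpp   [S ::= e S p]
eeSpp ⇒ eepYpp   [S ::= p Y]
eepYpp ⇒ eepeYpp   [Y ::= e Y]
eepeYpp ⇒ eepeeYpp   [Y ::= e Y]
eepeeYpp ⇒ eepeeeYpp   [Y ::= e Y]
eepeeeYpp ⇒ eepeeeepp   [Y ::= e]

S⇒eSp⇒eeSpp⇒eepYpp⇒eepeYpp⇒eepeeYpp⇒eepeeeYpp⇒eepeeeepp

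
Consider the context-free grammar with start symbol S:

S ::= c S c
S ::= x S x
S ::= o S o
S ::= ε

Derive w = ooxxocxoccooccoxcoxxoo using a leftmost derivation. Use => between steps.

S=>oSo=>ooSoo=>ooxSxoo=>ooxxSxxoo=>ooxxoSoxxoo=>ooxxocScoxxoo=>ooxxocxSxcoxxoo=>ooxxocxoSoxcoxxoo=>ooxxocxocScoxcoxxoo=>ooxxocxoccSccoxcoxxoo=>ooxxocxoccoSoccoxcoxxoo=>ooxxocxoccooccoxcoxxoo

S => oSo   [S ::= o S o]
oSo => ooSoo   [S ::= o S o]
ooSoo => ooxSxoo   [S ::= x S x]
ooxSxoo => ooxxSxxoo   [S ::= x S x]
ooxxSxxoo => ooxxoSoxxoo   [S ::= o S o]
ooxxoSoxxoo => ooxxocScoxxoo   [S ::= c S c]
ooxxocScoxxoo => ooxxocxSxcoxxoo   [S ::= x S x]
ooxxocxSxcoxxoo => ooxxocxoSoxcoxxoo   [S ::= o S o]
ooxxocxoSoxcoxxoo => ooxxocxocScoxcoxxoo   [S ::= c S c]
ooxxocxocScoxcoxxoo => ooxxocxoccSccoxcoxxoo   [S ::= c S c]
ooxxocxoccSccoxcoxxoo => ooxxocxoccoSoccoxcoxxoo   [S ::= o S o]
ooxxocxoccoSoccoxcoxxoo => ooxxocxoccooccoxcoxxoo   [S ::= ε]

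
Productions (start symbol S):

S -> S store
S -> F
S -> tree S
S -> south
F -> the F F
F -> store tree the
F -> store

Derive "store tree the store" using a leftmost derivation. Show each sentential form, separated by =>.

S => S store   [S -> S store]
S store => F store   [S -> F]
F store => store tree the store   [F -> store tree the]

S => S store => F store => store tree the store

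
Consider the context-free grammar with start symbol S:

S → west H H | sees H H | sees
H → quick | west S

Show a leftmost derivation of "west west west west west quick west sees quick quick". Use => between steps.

S => west H H   [S → west H H]
west H H => west west S H   [H → west S]
west west S H => west west west H H H   [S → west H H]
west west west H H H => west west west west S H H   [H → west S]
west west west west S H H => west west west west west H H H H   [S → west H H]
west west west west west H H H H => west west west west west quick H H H   [H → quick]
west west west west west quick H H H => west west west west west quick west S H H   [H → west S]
west west west west west quick west S H H => west west west west west quick west sees H H   [S → sees]
west west west west west quick west sees H H => west west west west west quick west sees quick H   [H → quick]
west west west west west quick west sees quick H => west west west west west quick west sees quick quick   [H → quick]

S => west H H => west west S H => west west west H H H => west west west west S H H => west west west west west H H H H => west west west west west quick H H H => west west west west west quick west S H H => west west west west west quick west sees H H => west west west west west quick west sees quick H => west west west west west quick west sees quick quick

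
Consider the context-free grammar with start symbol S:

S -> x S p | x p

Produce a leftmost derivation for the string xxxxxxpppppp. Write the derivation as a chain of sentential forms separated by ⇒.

S ⇒ xSp ⇒ xxSpp ⇒ xxxSppp ⇒ xxxxSpppp ⇒ xxxxxSppppp ⇒ xxxxxxpppppp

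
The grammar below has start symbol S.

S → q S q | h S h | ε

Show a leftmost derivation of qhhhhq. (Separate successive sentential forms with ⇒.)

S ⇒ qSq ⇒ qhShq ⇒ qhhShhq ⇒ qhhhhq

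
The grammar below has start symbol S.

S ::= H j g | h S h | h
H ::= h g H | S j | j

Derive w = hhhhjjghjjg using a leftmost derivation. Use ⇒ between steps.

S⇒Hjg⇒Sjjg⇒hShjjg⇒hHjghjjg⇒hSjjghjjg⇒hhShjjghjjg⇒hhhhjjghjjg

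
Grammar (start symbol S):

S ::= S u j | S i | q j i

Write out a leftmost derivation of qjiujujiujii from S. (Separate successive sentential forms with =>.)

S => Si   [S ::= S i]
Si => Sii   [S ::= S i]
Sii => Sujii   [S ::= S u j]
Sujii => Siujii   [S ::= S i]
Siujii => Sujiujii   [S ::= S u j]
Sujiujii => Sujujiujii   [S ::= S u j]
Sujujiujii => qjiujujiujii   [S ::= q j i]

S => Si => Sii => Sujii => Siujii => Sujiujii => Sujujiujii => qjiujujiujii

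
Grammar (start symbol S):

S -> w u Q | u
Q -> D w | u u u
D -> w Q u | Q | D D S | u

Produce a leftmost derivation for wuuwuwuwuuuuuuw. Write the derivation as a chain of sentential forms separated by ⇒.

S⇒wuQ⇒wuDw⇒wuDDSw⇒wuuDSw⇒wuuDDSSw⇒wuuwQuDSSw⇒wuuwDwuDSSw⇒wuuwuwuDSSw⇒wuuwuwuwQuSSw⇒wuuwuwuwuuuuSSw⇒wuuwuwuwuuuuuSw⇒wuuwuwuwuuuuuuw

S ⇒ wuQ   [S -> w u Q]
wuQ ⇒ wuDw   [Q -> D w]
wuDw ⇒ wuDDSw   [D -> D D S]
wuDDSw ⇒ wuuDSw   [D -> u]
wuuDSw ⇒ wuuDDSSw   [D -> D D S]
wuuDDSSw ⇒ wuuwQuDSSw   [D -> w Q u]
wuuwQuDSSw ⇒ wuuwDwuDSSw   [Q -> D w]
wuuwDwuDSSw ⇒ wuuwuwuDSSw   [D -> u]
wuuwuwuDSSw ⇒ wuuwuwuwQuSSw   [D -> w Q u]
wuuwuwuwQuSSw ⇒ wuuwuwuwuuuuSSw   [Q -> u u u]
wuuwuwuwuuuuSSw ⇒ wuuwuwuwuuuuuSw   [S -> u]
wuuwuwuwuuuuuSw ⇒ wuuwuwuwuuuuuuw   [S -> u]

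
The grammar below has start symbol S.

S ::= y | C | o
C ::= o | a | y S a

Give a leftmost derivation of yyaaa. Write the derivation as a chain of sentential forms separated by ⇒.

S ⇒ C ⇒ ySa ⇒ yCa ⇒ yySaa ⇒ yyCaa ⇒ yyaaa

S ⇒ C   [S ::= C]
C ⇒ ySa   [C ::= y S a]
ySa ⇒ yCa   [S ::= C]
yCa ⇒ yySaa   [C ::= y S a]
yySaa ⇒ yyCaa   [S ::= C]
yyCaa ⇒ yyaaa   [C ::= a]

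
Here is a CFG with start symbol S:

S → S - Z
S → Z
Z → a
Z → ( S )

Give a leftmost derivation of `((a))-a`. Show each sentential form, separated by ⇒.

S ⇒ S-Z ⇒ Z-Z ⇒ (S)-Z ⇒ (Z)-Z ⇒ ((S))-Z ⇒ ((Z))-Z ⇒ ((a))-Z ⇒ ((a))-a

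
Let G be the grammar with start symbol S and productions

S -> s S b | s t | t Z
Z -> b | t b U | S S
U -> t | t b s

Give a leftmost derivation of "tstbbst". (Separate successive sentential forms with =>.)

S => tZ => tSS => tsSbS => tstZbS => tstbbS => tstbbst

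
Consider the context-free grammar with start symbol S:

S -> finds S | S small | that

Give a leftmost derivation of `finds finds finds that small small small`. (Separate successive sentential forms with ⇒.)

S ⇒ S small   [S -> S small]
S small ⇒ S small small   [S -> S small]
S small small ⇒ finds S small small   [S -> finds S]
finds S small small ⇒ finds S small small small   [S -> S small]
finds S small small small ⇒ finds finds S small small small   [S -> finds S]
finds finds S small small small ⇒ finds finds finds S small small small   [S -> finds S]
finds finds finds S small small small ⇒ finds finds finds that small small small   [S -> that]

S ⇒ S small ⇒ S small small ⇒ finds S small small ⇒ finds S small small small ⇒ finds finds S small small small ⇒ finds finds finds S small small small ⇒ finds finds finds that small small small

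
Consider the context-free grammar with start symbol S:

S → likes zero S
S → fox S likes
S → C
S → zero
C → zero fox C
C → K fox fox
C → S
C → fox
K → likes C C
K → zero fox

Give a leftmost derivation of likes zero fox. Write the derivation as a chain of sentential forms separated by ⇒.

S ⇒ likes zero S ⇒ likes zero C ⇒ likes zero fox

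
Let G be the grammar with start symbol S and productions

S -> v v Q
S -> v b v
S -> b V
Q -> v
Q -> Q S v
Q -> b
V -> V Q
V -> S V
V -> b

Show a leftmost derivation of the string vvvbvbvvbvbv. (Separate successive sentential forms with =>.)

S => vvQ => vvQSv => vvvSv => vvvbVv => vvvbSVv => vvvbvbvVv => vvvbvbvSVv => vvvbvbvvbvVv => vvvbvbvvbvbv

S => vvQ   [S -> v v Q]
vvQ => vvQSv   [Q -> Q S v]
vvQSv => vvvSv   [Q -> v]
vvvSv => vvvbVv   [S -> b V]
vvvbVv => vvvbSVv   [V -> S V]
vvvbSVv => vvvbvbvVv   [S -> v b v]
vvvbvbvVv => vvvbvbvSVv   [V -> S V]
vvvbvbvSVv => vvvbvbvvbvVv   [S -> v b v]
vvvbvbvvbvVv => vvvbvbvvbvbv   [V -> b]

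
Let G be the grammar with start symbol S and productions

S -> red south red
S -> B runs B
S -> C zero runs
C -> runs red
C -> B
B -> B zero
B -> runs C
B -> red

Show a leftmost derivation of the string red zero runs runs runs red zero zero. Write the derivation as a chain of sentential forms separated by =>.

S => B runs B => B zero runs B => red zero runs B => red zero runs runs C => red zero runs runs B => red zero runs runs runs C => red zero runs runs runs B => red zero runs runs runs B zero => red zero runs runs runs B zero zero => red zero runs runs runs red zero zero

S => B runs B   [S -> B runs B]
B runs B => B zero runs B   [B -> B zero]
B zero runs B => red zero runs B   [B -> red]
red zero runs B => red zero runs runs C   [B -> runs C]
red zero runs runs C => red zero runs runs B   [C -> B]
red zero runs runs B => red zero runs runs runs C   [B -> runs C]
red zero runs runs runs C => red zero runs runs runs B   [C -> B]
red zero runs runs runs B => red zero runs runs runs B zero   [B -> B zero]
red zero runs runs runs B zero => red zero runs runs runs B zero zero   [B -> B zero]
red zero runs runs runs B zero zero => red zero runs runs runs red zero zero   [B -> red]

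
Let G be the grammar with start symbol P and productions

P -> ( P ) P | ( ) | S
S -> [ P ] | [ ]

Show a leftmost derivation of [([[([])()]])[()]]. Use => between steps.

P=>S=>[P]=>[(P)P]=>[(S)P]=>[([P])P]=>[([S])P]=>[([[P]])P]=>[([[(P)P]])P]=>[([[(S)P]])P]=>[([[([])P]])P]=>[([[([])()]])P]=>[([[([])()]])S]=>[([[([])()]])[P]]=>[([[([])()]])[()]]

P => S   [P -> S]
S => [P]   [S -> [ P ]]
[P] => [(P)P]   [P -> ( P ) P]
[(P)P] => [(S)P]   [P -> S]
[(S)P] => [([P])P]   [S -> [ P ]]
[([P])P] => [([S])P]   [P -> S]
[([S])P] => [([[P]])P]   [S -> [ P ]]
[([[P]])P] => [([[(P)P]])P]   [P -> ( P ) P]
[([[(P)P]])P] => [([[(S)P]])P]   [P -> S]
[([[(S)P]])P] => [([[([])P]])P]   [S -> [ ]]
[([[([])P]])P] => [([[([])()]])P]   [P -> ( )]
[([[([])()]])P] => [([[([])()]])S]   [P -> S]
[([[([])()]])S] => [([[([])()]])[P]]   [S -> [ P ]]
[([[([])()]])[P]] => [([[([])()]])[()]]   [P -> ( )]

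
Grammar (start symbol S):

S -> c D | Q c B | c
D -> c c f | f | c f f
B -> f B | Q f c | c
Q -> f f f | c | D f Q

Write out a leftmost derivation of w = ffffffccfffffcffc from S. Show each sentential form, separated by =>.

S => QcB => DfQcB => ffQcB => ffDfQcB => ffffQcB => ffffDfQcB => ffffffQcB => ffffffDfQcB => ffffffccffQcB => ffffffccfffffcB => ffffffccfffffcfB => ffffffccfffffcffB => ffffffccfffffcffc

S => QcB   [S -> Q c B]
QcB => DfQcB   [Q -> D f Q]
DfQcB => ffQcB   [D -> f]
ffQcB => ffDfQcB   [Q -> D f Q]
ffDfQcB => ffffQcB   [D -> f]
ffffQcB => ffffDfQcB   [Q -> D f Q]
ffffDfQcB => ffffffQcB   [D -> f]
ffffffQcB => ffffffDfQcB   [Q -> D f Q]
ffffffDfQcB => ffffffccffQcB   [D -> c c f]
ffffffccffQcB => ffffffccfffffcB   [Q -> f f f]
ffffffccfffffcB => ffffffccfffffcfB   [B -> f B]
ffffffccfffffcfB => ffffffccfffffcffB   [B -> f B]
ffffffccfffffcffB => ffffffccfffffcffc   [B -> c]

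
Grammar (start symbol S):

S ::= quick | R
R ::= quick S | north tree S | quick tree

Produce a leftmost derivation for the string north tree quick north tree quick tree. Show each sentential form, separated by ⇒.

S ⇒ R   [S ::= R]
R ⇒ north tree S   [R ::= north tree S]
north tree S ⇒ north tree R   [S ::= R]
north tree R ⇒ north tree quick S   [R ::= quick S]
north tree quick S ⇒ north tree quick R   [S ::= R]
north tree quick R ⇒ north tree quick north tree S   [R ::= north tree S]
north tree quick north tree S ⇒ north tree quick north tree R   [S ::= R]
north tree quick north tree R ⇒ north tree quick north tree quick tree   [R ::= quick tree]

S ⇒ R ⇒ north tree S ⇒ north tree R ⇒ north tree quick S ⇒ north tree quick R ⇒ north tree quick north tree S ⇒ north tree quick north tree R ⇒ north tree quick north tree quick tree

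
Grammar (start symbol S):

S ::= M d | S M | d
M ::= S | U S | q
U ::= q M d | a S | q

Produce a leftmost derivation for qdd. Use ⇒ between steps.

S ⇒ Md   [S ::= M d]
Md ⇒ USd   [M ::= U S]
USd ⇒ qSd   [U ::= q]
qSd ⇒ qdd   [S ::= d]

S⇒Md⇒USd⇒qSd⇒qdd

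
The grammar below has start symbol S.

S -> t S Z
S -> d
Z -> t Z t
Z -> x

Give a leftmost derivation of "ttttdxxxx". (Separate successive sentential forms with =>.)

S => tSZ => ttSZZ => tttSZZZ => ttttSZZZZ => ttttdZZZZ => ttttdxZZZ => ttttdxxZZ => ttttdxxxZ => ttttdxxxx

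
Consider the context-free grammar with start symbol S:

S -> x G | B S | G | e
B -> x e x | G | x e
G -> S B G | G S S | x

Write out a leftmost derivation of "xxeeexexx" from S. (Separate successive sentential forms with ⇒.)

S ⇒ G   [S -> G]
G ⇒ SBG   [G -> S B G]
SBG ⇒ BSBG   [S -> B S]
BSBG ⇒ GSBG   [B -> G]
GSBG ⇒ GSSSBG   [G -> G S S]
GSSSBG ⇒ xSSSBG   [G -> x]
xSSSBG ⇒ xBSSSBG   [S -> B S]
xBSSSBG ⇒ xGSSSBG   [B -> G]
xGSSSBG ⇒ xxSSSBG   [G -> x]
xxSSSBG ⇒ xxeSSBG   [S -> e]
xxeSSBG ⇒ xxeeSBG   [S -> e]
xxeeSBG ⇒ xxeeeBG   [S -> e]
xxeeeBG ⇒ xxeeexexG   [B -> x e x]
xxeeexexG ⇒ xxeeexexx   [G -> x]

S ⇒ G ⇒ SBG ⇒ BSBG ⇒ GSBG ⇒ GSSSBG ⇒ xSSSBG ⇒ xBSSSBG ⇒ xGSSSBG ⇒ xxSSSBG ⇒ xxeSSBG ⇒ xxeeSBG ⇒ xxeeeBG ⇒ xxeeexexG ⇒ xxeeexexx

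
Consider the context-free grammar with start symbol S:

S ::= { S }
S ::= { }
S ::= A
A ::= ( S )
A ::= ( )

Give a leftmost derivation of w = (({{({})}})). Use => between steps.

S=>A=>(S)=>(A)=>((S))=>(({S}))=>(({{S}}))=>(({{A}}))=>(({{(S)}}))=>(({{({})}}))

S => A   [S ::= A]
A => (S)   [A ::= ( S )]
(S) => (A)   [S ::= A]
(A) => ((S))   [A ::= ( S )]
((S)) => (({S}))   [S ::= { S }]
(({S})) => (({{S}}))   [S ::= { S }]
(({{S}})) => (({{A}}))   [S ::= A]
(({{A}})) => (({{(S)}}))   [A ::= ( S )]
(({{(S)}})) => (({{({})}}))   [S ::= { }]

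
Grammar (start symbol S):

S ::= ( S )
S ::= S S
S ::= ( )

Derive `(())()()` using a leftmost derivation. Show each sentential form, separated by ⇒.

S ⇒ SS ⇒ SSS ⇒ (S)SS ⇒ (())SS ⇒ (())()S ⇒ (())()()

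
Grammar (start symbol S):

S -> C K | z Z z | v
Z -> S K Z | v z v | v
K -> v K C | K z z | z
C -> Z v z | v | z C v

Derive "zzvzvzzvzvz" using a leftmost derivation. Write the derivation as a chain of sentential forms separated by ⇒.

S ⇒ zZz ⇒ zSKZz ⇒ zzZzKZz ⇒ zzvzvzKZz ⇒ zzvzvzzZz ⇒ zzvzvzzvzvz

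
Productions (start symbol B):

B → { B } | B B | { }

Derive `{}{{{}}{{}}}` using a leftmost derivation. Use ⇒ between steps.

B ⇒ BB ⇒ {}B ⇒ {}{B} ⇒ {}{BB} ⇒ {}{{B}B} ⇒ {}{{{}}B} ⇒ {}{{{}}{B}} ⇒ {}{{{}}{{}}}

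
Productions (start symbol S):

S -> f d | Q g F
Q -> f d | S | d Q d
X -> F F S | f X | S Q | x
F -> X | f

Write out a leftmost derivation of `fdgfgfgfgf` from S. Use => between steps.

S => QgF   [S -> Q g F]
QgF => SgF   [Q -> S]
SgF => QgFgF   [S -> Q g F]
QgFgF => SgFgF   [Q -> S]
SgFgF => QgFgFgF   [S -> Q g F]
QgFgFgF => SgFgFgF   [Q -> S]
SgFgFgF => QgFgFgFgF   [S -> Q g F]
QgFgFgFgF => fdgFgFgFgF   [Q -> f d]
fdgFgFgFgF => fdgfgFgFgF   [F -> f]
fdgfgFgFgF => fdgfgfgFgF   [F -> f]
fdgfgfgFgF => fdgfgfgfgF   [F -> f]
fdgfgfgfgF => fdgfgfgfgf   [F -> f]

S => QgF => SgF => QgFgF => SgFgF => QgFgFgF => SgFgFgF => QgFgFgFgF => fdgFgFgFgF => fdgfgFgFgF => fdgfgfgFgF => fdgfgfgfgF => fdgfgfgfgf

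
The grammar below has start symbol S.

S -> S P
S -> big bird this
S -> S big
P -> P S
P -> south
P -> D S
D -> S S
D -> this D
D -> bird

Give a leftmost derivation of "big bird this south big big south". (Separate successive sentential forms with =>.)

S => S P => S big P => S big big P => S P big big P => big bird this P big big P => big bird this south big big P => big bird this south big big south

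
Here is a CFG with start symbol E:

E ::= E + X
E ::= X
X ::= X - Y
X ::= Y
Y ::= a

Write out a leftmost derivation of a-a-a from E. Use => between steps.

E => X   [E ::= X]
X => X-Y   [X ::= X - Y]
X-Y => X-Y-Y   [X ::= X - Y]
X-Y-Y => Y-Y-Y   [X ::= Y]
Y-Y-Y => a-Y-Y   [Y ::= a]
a-Y-Y => a-a-Y   [Y ::= a]
a-a-Y => a-a-a   [Y ::= a]

E => X => X-Y => X-Y-Y => Y-Y-Y => a-Y-Y => a-a-Y => a-a-a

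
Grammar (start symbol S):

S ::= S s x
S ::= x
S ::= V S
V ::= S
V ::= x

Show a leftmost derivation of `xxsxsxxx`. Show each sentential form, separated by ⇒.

S ⇒ VS   [S ::= V S]
VS ⇒ SS   [V ::= S]
SS ⇒ VSS   [S ::= V S]
VSS ⇒ SSS   [V ::= S]
SSS ⇒ SsxSS   [S ::= S s x]
SsxSS ⇒ SsxsxSS   [S ::= S s x]
SsxsxSS ⇒ VSsxsxSS   [S ::= V S]
VSsxsxSS ⇒ SSsxsxSS   [V ::= S]
SSsxsxSS ⇒ xSsxsxSS   [S ::= x]
xSsxsxSS ⇒ xxsxsxSS   [S ::= x]
xxsxsxSS ⇒ xxsxsxxS   [S ::= x]
xxsxsxxS ⇒ xxsxsxxx   [S ::= x]

S ⇒ VS ⇒ SS ⇒ VSS ⇒ SSS ⇒ SsxSS ⇒ SsxsxSS ⇒ VSsxsxSS ⇒ SSsxsxSS ⇒ xSsxsxSS ⇒ xxsxsxSS ⇒ xxsxsxxS ⇒ xxsxsxxx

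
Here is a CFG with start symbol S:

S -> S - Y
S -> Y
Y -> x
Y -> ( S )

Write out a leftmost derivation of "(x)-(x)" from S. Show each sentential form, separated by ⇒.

S⇒S-Y⇒Y-Y⇒(S)-Y⇒(Y)-Y⇒(x)-Y⇒(x)-(S)⇒(x)-(Y)⇒(x)-(x)

S ⇒ S-Y   [S -> S - Y]
S-Y ⇒ Y-Y   [S -> Y]
Y-Y ⇒ (S)-Y   [Y -> ( S )]
(S)-Y ⇒ (Y)-Y   [S -> Y]
(Y)-Y ⇒ (x)-Y   [Y -> x]
(x)-Y ⇒ (x)-(S)   [Y -> ( S )]
(x)-(S) ⇒ (x)-(Y)   [S -> Y]
(x)-(Y) ⇒ (x)-(x)   [Y -> x]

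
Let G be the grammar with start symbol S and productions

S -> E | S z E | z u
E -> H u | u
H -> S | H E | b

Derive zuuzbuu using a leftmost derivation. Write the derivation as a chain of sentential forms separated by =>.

S => E => Hu => Su => SzEu => EzEu => HuzEu => SuzEu => zuuzEu => zuuzHuu => zuuzbuu

S => E   [S -> E]
E => Hu   [E -> H u]
Hu => Su   [H -> S]
Su => SzEu   [S -> S z E]
SzEu => EzEu   [S -> E]
EzEu => HuzEu   [E -> H u]
HuzEu => SuzEu   [H -> S]
SuzEu => zuuzEu   [S -> z u]
zuuzEu => zuuzHuu   [E -> H u]
zuuzHuu => zuuzbuu   [H -> b]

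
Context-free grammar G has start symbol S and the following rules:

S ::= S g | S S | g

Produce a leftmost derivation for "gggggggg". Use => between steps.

S => SS => SgS => SSgS => SSSgS => SSSSgS => SgSSSgS => SggSSSgS => gggSSSgS => ggggSSgS => gggggSgS => gggggggS => gggggggg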